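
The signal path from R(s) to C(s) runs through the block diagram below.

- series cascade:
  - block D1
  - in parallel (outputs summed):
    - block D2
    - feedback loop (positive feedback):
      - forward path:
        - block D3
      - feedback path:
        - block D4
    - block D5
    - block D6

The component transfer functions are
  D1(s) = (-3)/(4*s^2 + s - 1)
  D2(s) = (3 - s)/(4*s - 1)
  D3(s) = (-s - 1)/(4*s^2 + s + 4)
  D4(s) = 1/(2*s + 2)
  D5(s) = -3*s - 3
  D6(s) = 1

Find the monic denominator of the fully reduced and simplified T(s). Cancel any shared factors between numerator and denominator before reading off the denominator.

Step 1: apply the feedback formula to D3, D4, giving (-2*s - 2)/(8*s^2 + 2*s + 9)
Step 2: sum the parallel branches D2, [D3/(1-D3*D4)], D5, D6, giving (-96*s^4 - 72*s^3 - 88*s^2 - 50*s + 47)/(32*s^3 + 34*s - 9)
Step 3: series reduction of D1, (D2+[D3/(1-D3*D4)]+D5+D6), giving (288*s^4 + 216*s^3 + 264*s^2 + 150*s - 141)/(128*s^5 + 32*s^4 + 104*s^3 - 2*s^2 - 43*s + 9)
Step 3 gives the fully reduced T(s), with no common factor left to cancel. The denominator's leading coefficient is 128, so divide each of its coefficients by 128 to get the monic form.

Hence the answer: s^5 + s^4/4 + 13*s^3/16 - s^2/64 - 43*s/128 + 9/128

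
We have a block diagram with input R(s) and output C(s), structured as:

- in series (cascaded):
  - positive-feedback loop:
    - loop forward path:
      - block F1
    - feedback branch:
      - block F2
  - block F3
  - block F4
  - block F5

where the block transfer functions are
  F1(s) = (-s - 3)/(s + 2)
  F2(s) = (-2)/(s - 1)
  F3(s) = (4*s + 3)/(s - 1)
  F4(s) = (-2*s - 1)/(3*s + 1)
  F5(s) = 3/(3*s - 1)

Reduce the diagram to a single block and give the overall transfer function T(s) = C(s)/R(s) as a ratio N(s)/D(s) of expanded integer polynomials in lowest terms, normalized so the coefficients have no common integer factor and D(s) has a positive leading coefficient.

Step 1: collapse the loop (F1 forward, F2 return) gives (-s^2 - 2*s + 3)/(s^2 - s - 8)
Step 2: series reduction of [F1/(1-F1*F2)], F3, F4, F5: this yields T(s), and no further normalization is needed

Therefore the answer is (24*s^3 + 102*s^2 + 99*s + 27)/(9*s^4 - 9*s^3 - 73*s^2 + s + 8).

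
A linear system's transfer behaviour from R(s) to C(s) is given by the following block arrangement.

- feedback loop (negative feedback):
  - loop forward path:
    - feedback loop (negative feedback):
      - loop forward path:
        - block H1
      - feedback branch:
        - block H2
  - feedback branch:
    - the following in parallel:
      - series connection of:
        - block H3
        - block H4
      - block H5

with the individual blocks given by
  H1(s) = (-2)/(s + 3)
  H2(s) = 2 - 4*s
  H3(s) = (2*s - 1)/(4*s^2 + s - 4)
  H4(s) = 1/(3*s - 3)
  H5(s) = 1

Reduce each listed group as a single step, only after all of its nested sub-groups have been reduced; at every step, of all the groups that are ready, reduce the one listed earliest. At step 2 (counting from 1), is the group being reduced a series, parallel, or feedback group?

Answer: series

Working:
Step 1 - reduce the feedback loop with forward H1 and return H2
Step 2 - multiply H3, H4 (series)
Step 3 - combine (H3*H4), H5 in parallel
Step 4 - apply the feedback formula to [H1/(1+H1*H2)], ((H3*H4)+H5)
Step 2 collapses a series group.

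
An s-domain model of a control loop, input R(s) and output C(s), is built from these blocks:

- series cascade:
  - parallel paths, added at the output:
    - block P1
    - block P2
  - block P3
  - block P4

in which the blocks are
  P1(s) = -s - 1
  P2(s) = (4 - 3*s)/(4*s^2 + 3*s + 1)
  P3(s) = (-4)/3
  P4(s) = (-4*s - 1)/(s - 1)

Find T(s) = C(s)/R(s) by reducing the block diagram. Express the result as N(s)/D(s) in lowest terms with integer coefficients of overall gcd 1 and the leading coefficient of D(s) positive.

Step 1 - reduce the parallel group P1, P2 -> (-4*s^3 - 7*s^2 - 7*s + 3)/(4*s^2 + 3*s + 1)
Step 2 - combine (P1+P2), P3, P4 in series - this is the overall T(s), already in the required normalized form

Therefore the answer is (-64*s^4 - 128*s^3 - 140*s^2 + 20*s + 12)/(12*s^3 - 3*s^2 - 6*s - 3).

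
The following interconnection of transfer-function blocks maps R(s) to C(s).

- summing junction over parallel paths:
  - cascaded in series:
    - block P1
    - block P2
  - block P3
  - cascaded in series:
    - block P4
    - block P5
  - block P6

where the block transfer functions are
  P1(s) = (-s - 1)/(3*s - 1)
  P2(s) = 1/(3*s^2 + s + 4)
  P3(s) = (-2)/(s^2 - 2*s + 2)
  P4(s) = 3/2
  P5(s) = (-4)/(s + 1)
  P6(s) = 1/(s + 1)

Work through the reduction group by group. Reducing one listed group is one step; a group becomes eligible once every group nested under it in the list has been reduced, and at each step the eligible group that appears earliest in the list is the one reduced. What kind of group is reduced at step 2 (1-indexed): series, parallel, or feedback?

Step 1. cascade P1, P2
Step 2. reduce the series chain P4, P5
Step 3. parallel reduction of (P1*P2), P3, (P4*P5), P6
At step 2 the group reduced is series.

Therefore the answer is series.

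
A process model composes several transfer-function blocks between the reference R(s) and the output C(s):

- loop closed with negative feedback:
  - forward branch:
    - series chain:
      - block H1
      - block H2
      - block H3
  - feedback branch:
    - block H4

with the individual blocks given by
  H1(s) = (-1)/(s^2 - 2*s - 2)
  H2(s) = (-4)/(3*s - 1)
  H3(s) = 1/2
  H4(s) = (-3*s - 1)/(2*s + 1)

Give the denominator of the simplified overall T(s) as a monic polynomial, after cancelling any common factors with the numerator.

Step 1 - cascade H1, H2, H3 gives 2/(3*s^3 - 7*s^2 - 4*s + 2)
Step 2 - apply the feedback formula to (H1*H2*H3), H4 gives (4*s + 2)/(6*s^4 - 11*s^3 - 15*s^2 - 6*s)
Step 2 gives the fully reduced T(s), with no common factor left to cancel. The denominator's leading coefficient is 6, so divide each of its coefficients by 6 to get the monic form.

Answer: s^4 - 11*s^3/6 - 5*s^2/2 - s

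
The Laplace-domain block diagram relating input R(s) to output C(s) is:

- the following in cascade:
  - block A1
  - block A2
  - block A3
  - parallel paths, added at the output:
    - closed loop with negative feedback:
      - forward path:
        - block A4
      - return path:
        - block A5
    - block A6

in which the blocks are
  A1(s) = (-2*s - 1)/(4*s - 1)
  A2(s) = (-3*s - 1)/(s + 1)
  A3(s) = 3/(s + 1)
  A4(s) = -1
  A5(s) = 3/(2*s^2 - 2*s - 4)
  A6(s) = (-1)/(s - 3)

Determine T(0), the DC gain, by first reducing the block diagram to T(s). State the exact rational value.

Step 1. apply the feedback formula to A4, A5 gives (-2*s^2 + 2*s + 4)/(2*s^2 - 2*s - 7)
Step 2. add [A4/(1+A4*A5)], A6 (parallel) gives (-2*s^3 + 6*s^2 - 5)/(2*s^3 - 8*s^2 - s + 21)
Step 3. combine A1, A2, A3, ([A4/(1+A4*A5)]+A6) in series gives (-36*s^5 + 78*s^4 + 84*s^3 - 72*s^2 - 75*s - 15)/(8*s^6 - 18*s^5 - 56*s^4 + 59*s^3 + 153*s^2 + 43*s - 21)
That last expression is T(s); at s = 0 only the constant terms survive, so T(0) = -15/(-21) = 5/7.

Hence the answer: 5/7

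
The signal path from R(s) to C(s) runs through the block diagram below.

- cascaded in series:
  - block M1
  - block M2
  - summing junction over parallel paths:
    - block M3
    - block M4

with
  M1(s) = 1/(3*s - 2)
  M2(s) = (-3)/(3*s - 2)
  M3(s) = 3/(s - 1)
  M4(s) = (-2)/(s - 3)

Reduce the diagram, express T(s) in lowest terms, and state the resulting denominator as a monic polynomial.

Answer: s^4 - 16*s^3/3 + 79*s^2/9 - 52*s/9 + 4/3

Working:
(1) add M3, M4 (parallel) -> (s - 7)/(s^2 - 4*s + 3)
(2) cascade M1, M2, (M3+M4) -> (21 - 3*s)/(9*s^4 - 48*s^3 + 79*s^2 - 52*s + 12)
Step 2 gives the fully reduced T(s), with no common factor left to cancel. The denominator's leading coefficient is 9, so divide each of its coefficients by 9 to get the monic form.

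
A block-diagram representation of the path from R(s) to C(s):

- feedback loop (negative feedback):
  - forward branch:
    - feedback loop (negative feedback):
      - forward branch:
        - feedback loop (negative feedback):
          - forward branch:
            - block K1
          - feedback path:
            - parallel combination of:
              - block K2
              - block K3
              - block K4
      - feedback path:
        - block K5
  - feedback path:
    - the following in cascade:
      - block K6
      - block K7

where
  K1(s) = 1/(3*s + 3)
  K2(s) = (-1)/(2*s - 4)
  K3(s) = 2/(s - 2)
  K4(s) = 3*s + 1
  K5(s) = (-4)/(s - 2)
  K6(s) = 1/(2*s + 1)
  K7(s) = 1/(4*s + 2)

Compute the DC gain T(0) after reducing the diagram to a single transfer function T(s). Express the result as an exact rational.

Answer: 4/23

Working:
Step 1 - reduce the parallel group K2, K3, K4 = (6*s^2 - 10*s - 1)/(2*s - 4)
Step 2 - collapse the loop (K1 forward, (K2+K3+K4) return) = (2*s - 4)/(12*s^2 - 16*s - 13)
Step 3 - apply the feedback formula to [K1/(1+K1*(K2+K3+K4))], K5 = (2*s - 4)/(12*s^2 - 16*s - 21)
Step 4 - combine K6, K7 in series = 1/(8*s^2 + 8*s + 2)
Step 5 - collapse the loop ([[K1/(1+K1*(K2+K3+K4))]/(1+[K1/(1+K1*(K2+K3+K4))]*K5)] forward, (K6*K7) return) = (8*s^3 - 8*s^2 - 14*s - 4)/(48*s^4 - 16*s^3 - 136*s^2 - 99*s - 23)
DC gain: substitute s = 0 into T(s) from step 5: T(0) = -4/(-23) = 4/23.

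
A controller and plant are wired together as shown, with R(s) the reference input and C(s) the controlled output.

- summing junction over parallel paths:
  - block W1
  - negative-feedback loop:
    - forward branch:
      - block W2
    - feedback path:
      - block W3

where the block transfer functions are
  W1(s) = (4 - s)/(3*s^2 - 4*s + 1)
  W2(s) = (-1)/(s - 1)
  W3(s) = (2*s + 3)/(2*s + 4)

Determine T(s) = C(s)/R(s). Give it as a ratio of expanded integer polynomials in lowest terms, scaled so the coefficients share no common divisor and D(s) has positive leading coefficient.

Answer: (-8*s^3 + 4*s^2 + 21*s - 32)/(6*s^4 - 8*s^3 - 19*s^2 + 28*s - 7)

Working:
(1) feedback reduction of W2, W3; result (-2*s - 4)/(2*s^2 - 7)
(2) parallel reduction of W1, [W2/(1+W2*W3)], giving the overall T(s)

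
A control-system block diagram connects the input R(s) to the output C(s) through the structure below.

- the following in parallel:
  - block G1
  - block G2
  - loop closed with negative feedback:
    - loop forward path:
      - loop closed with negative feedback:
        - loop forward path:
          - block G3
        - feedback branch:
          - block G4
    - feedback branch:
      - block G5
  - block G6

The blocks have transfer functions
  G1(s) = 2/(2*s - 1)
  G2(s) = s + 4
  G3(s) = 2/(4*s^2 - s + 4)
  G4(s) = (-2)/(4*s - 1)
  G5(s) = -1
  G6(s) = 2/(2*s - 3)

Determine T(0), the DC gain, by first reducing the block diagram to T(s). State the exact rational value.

[1] reduce the feedback loop with forward G3 and return G4: (8*s - 2)/(16*s^3 - 8*s^2 + 17*s - 8)
[2] close the feedback loop around [G3/(1+G3*G4)], G5: (8*s - 2)/(16*s^3 - 8*s^2 + 9*s - 6)
[3] parallel reduction of G1, G2, [[G3/(1+G3*G4)]/(1+[G3/(1+G3*G4)]*G5)], G6: (64*s^6 + 96*s^5 - 364*s^4 + 312*s^3 - 341*s^2 + 202*s - 30)/(64*s^5 - 160*s^4 + 148*s^3 - 120*s^2 + 75*s - 18)
Evaluating the step-3 result (the overall T(s)) at s = 0 gives T(0) = -30/(-18) = 5/3.

Therefore the answer is 5/3.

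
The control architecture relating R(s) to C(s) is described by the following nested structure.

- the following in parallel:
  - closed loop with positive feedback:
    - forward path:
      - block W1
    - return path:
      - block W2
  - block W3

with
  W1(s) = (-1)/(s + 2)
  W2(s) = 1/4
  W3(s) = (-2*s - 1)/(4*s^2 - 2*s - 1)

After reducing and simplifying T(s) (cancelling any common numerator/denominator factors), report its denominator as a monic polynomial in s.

First reduce the diagram to T(s).

[1] reduce the feedback loop with forward W1 and return W2 gives (-4)/(4*s + 9)
[2] parallel reduction of [W1/(1-W1*W2)], W3 gives (-24*s^2 - 14*s - 5)/(16*s^3 + 28*s^2 - 22*s - 9)
The result of step 2 is T(s) in lowest terms. Its denominator has leading coefficient 16; dividing the denominator through by 16 makes it monic.

Answer: s^3 + 7*s^2/4 - 11*s/8 - 9/16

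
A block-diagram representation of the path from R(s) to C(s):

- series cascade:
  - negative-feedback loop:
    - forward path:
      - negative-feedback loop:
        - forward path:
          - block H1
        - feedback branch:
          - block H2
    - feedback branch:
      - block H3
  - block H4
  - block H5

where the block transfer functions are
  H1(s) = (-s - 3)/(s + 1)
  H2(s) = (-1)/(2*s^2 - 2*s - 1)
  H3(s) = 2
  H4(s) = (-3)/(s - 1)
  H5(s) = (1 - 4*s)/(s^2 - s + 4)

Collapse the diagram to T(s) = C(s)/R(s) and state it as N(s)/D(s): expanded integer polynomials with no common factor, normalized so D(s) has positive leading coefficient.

Answer: (24*s^4 + 42*s^3 - 96*s^2 - 15*s + 9)/(2*s^6 + 4*s^5 - 18*s^4 + 48*s^3 - 76*s^2 + 8*s + 32)

Working:
Step 1 - feedback reduction of H1, H2 = (-2*s^3 - 4*s^2 + 7*s + 3)/(2*s^3 - 2*s + 2)
Step 2 - collapse the loop ([H1/(1+H1*H2)] forward, H3 return) = (2*s^3 + 4*s^2 - 7*s - 3)/(2*s^3 + 8*s^2 - 12*s - 8)
Step 3 - series reduction of [[H1/(1+H1*H2)]/(1+[H1/(1+H1*H2)]*H3)], H4, H5; the result is T(s) itself (integer coefficients, no common factor, positive leading denominator coefficient)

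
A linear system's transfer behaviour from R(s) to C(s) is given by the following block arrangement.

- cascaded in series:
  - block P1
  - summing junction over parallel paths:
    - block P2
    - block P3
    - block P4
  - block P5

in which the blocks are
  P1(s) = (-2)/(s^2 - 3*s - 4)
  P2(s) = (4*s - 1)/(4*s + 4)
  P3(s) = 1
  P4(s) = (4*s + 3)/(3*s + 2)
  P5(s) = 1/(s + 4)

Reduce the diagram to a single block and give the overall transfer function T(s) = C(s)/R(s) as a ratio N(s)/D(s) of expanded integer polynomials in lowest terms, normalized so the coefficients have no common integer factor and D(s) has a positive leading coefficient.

Step 1. sum the parallel branches P2, P3, P4 -> (40*s^2 + 53*s + 18)/(12*s^2 + 20*s + 8)
Step 2. cascade P1, (P2+P3+P4), P5 - this is the overall T(s), already in the required normalized form

Answer: (-40*s^2 - 53*s - 18)/(6*s^5 + 16*s^4 - 82*s^3 - 252*s^2 - 224*s - 64)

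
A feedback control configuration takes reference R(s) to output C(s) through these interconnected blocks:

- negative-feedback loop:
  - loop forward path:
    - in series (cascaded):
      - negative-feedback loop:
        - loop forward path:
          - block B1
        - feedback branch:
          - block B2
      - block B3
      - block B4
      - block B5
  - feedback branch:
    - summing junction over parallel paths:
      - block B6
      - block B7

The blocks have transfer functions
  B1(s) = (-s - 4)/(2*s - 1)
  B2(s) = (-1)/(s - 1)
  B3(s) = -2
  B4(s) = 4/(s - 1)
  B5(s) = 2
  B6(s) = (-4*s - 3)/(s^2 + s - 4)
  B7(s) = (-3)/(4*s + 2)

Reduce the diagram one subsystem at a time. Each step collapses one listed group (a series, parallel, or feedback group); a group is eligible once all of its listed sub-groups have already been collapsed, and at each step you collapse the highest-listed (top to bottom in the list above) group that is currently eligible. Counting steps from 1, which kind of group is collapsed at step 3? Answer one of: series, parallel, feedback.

Answer: parallel

Working:
Step 1 - collapse the loop (B1 forward, B2 return)
Step 2 - reduce the series chain [B1/(1+B1*B2)], B3, B4, B5
Step 3 - reduce the parallel group B6, B7
Step 4 - apply the feedback formula to ([B1/(1+B1*B2)]*B3*B4*B5), (B6+B7)
Step 3: parallel.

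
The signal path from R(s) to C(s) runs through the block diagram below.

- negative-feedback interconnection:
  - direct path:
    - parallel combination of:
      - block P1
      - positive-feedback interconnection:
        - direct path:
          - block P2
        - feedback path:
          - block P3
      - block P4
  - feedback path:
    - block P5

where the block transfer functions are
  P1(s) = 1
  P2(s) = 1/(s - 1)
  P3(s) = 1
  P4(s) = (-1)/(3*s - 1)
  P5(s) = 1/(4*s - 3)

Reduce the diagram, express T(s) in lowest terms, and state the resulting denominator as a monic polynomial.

Reducing step by step:

1. reduce the feedback loop with forward P2 and return P3, giving 1/(s - 2)
2. combine P1, [P2/(1-P2*P3)], P4 in parallel, giving (3*s^2 - 5*s + 3)/(3*s^2 - 7*s + 2)
3. reduce the feedback loop with forward (P1+[P2/(1-P2*P3)]+P4) and return P5, giving (12*s^3 - 29*s^2 + 27*s - 9)/(12*s^3 - 34*s^2 + 24*s - 3)
Step 3 gives the fully reduced T(s), with no common factor left to cancel. The denominator's leading coefficient is 12, so divide each of its coefficients by 12 to get the monic form.

Answer: s^3 - 17*s^2/6 + 2*s - 1/4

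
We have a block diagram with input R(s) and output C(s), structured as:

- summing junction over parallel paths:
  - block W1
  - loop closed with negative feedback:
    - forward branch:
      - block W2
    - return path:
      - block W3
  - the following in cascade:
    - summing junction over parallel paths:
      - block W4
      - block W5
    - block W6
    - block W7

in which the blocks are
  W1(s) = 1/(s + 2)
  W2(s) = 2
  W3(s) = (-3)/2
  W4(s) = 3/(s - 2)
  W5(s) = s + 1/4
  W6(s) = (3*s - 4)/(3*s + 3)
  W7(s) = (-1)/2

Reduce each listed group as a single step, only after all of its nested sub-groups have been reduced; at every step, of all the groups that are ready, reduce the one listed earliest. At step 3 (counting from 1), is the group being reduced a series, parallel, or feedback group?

Reducing step by step:

Step 1: feedback reduction of W2, W3
Step 2: reduce the parallel group W4, W5
Step 3: reduce the series chain (W4+W5), W6, W7
Step 4: parallel reduction of W1, [W2/(1+W2*W3)], ((W4+W5)*W6*W7)
Step 3 collapses a series group.

Answer: series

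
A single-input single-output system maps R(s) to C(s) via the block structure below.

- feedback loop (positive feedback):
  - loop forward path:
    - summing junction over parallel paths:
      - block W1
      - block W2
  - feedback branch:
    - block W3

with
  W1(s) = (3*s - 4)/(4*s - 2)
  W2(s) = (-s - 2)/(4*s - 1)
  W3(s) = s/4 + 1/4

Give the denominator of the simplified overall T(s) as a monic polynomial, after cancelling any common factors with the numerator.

The answer is s^3 - 81*s^2/8 + 31*s/8.

Reasoning:
Step 1 - sum the parallel branches W1, W2, giving (8*s^2 - 25*s + 8)/(16*s^2 - 12*s + 2)
Step 2 - collapse the loop ((W1+W2) forward, W3 return), giving (-32*s^2 + 100*s - 32)/(8*s^3 - 81*s^2 + 31*s)
Step 2 gives the fully reduced T(s), with no common factor left to cancel. The denominator's leading coefficient is 8, so divide each of its coefficients by 8 to get the monic form.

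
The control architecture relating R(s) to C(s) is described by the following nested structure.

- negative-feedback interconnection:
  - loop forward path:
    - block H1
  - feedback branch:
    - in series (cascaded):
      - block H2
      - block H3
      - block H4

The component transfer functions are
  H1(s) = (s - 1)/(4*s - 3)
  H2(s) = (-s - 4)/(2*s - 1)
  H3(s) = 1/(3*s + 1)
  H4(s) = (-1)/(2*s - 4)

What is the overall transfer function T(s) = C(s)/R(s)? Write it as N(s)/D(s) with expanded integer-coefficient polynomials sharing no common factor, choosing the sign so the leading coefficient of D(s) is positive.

The answer is (12*s^4 - 38*s^3 + 28*s^2 + 2*s - 4)/(48*s^4 - 140*s^3 + 87*s^2 + 13*s - 16).

Reasoning:
Step 1. reduce the series chain H2, H3, H4 gives (s + 4)/(12*s^3 - 26*s^2 + 2*s + 4)
Step 2. feedback reduction of H1, (H2*H3*H4): this yields T(s), and no further normalization is needed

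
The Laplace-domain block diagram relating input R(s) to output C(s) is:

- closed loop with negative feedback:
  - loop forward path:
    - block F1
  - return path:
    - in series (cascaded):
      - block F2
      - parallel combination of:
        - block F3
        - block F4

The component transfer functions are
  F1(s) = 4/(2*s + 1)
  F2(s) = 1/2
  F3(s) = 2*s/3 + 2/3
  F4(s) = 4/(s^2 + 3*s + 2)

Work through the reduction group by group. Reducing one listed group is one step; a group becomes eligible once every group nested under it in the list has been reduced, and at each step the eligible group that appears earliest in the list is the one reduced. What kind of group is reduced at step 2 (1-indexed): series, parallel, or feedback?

The answer is series.

Reasoning:
Step 1. parallel reduction of F3, F4
Step 2. multiply F2, (F3+F4) (series)
Step 3. collapse the loop (F1 forward, (F2*(F3+F4)) return)
The group at step 2 is a series group.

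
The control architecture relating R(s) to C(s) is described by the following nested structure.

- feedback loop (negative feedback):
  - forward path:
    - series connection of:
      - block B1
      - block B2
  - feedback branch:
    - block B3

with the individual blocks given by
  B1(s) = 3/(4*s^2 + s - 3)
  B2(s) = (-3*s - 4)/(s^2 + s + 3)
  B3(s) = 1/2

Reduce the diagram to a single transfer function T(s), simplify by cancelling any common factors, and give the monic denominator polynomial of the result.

Step 1 - series reduction of B1, B2 -> (-9*s - 12)/(4*s^4 + 5*s^3 + 10*s^2 - 9)
Step 2 - apply the feedback formula to (B1*B2), B3 -> (-18*s - 24)/(8*s^4 + 10*s^3 + 20*s^2 - 9*s - 30)
No further cancellation is possible in the step-2 result, so that is T(s). Its denominator becomes monic after dividing by the leading coefficient 8.

Therefore the answer is s^4 + 5*s^3/4 + 5*s^2/2 - 9*s/8 - 15/4.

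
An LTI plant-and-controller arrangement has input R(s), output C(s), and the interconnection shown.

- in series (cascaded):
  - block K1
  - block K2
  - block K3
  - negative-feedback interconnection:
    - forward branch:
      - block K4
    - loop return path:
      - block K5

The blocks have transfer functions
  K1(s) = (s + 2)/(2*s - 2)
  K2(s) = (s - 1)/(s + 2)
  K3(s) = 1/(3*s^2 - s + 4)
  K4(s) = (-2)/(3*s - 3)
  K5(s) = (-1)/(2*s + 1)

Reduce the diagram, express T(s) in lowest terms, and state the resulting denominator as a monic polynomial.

[1] close the feedback loop around K4, K5 = (-4*s - 2)/(6*s^2 - 3*s - 1)
[2] reduce the series chain K1, K2, K3, [K4/(1+K4*K5)] = (-2*s - 1)/(18*s^4 - 15*s^3 + 24*s^2 - 11*s - 4)
The result of step 2 is T(s) in lowest terms. Its denominator has leading coefficient 18; dividing the denominator through by 18 makes it monic.

Answer: s^4 - 5*s^3/6 + 4*s^2/3 - 11*s/18 - 2/9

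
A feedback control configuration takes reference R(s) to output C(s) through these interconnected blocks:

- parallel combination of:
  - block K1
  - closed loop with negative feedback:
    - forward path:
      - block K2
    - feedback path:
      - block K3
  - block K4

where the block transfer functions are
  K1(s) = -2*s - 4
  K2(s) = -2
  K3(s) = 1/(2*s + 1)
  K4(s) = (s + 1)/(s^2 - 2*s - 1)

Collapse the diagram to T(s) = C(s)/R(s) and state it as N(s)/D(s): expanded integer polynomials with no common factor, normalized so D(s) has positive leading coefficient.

Step 1 - collapse the loop (K2 forward, K3 return) = (-4*s - 2)/(2*s - 1)
Step 2 - reduce the parallel group K1, [K2/(1+K2*K3)], K4: this yields T(s), and no further normalization is needed

Hence the answer: (-4*s^4 - 2*s^3 + 28*s^2 + 7*s - 3)/(2*s^3 - 5*s^2 + 1)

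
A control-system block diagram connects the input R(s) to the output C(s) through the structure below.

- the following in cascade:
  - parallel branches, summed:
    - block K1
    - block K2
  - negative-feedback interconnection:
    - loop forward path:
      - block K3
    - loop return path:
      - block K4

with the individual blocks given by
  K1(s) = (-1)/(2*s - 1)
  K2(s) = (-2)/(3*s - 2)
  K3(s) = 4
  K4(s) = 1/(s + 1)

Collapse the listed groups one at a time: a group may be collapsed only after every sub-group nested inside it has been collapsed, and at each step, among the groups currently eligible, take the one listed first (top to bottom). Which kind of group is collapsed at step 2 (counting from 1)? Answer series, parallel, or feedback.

1. add K1, K2 (parallel)
2. close the feedback loop around K3, K4
3. cascade (K1+K2), [K3/(1+K3*K4)]
So the answer for step 2 is feedback.

Final answer: feedback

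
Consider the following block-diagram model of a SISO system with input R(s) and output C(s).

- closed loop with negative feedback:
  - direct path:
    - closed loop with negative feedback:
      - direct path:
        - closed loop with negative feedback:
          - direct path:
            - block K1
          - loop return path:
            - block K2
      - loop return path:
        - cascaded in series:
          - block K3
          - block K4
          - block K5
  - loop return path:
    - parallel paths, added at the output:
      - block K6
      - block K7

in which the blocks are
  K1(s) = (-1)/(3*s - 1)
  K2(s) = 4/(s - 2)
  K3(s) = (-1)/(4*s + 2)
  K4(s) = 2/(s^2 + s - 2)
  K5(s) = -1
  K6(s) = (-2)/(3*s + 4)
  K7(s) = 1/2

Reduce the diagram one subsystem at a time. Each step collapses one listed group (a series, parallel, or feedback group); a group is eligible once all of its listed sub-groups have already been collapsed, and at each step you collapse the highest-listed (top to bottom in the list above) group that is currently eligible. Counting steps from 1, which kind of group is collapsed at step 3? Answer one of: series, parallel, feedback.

Reducing step by step:

[1] collapse the loop (K1 forward, K2 return)
[2] reduce the series chain K3, K4, K5
[3] apply the feedback formula to [K1/(1+K1*K2)], (K3*K4*K5)
[4] reduce the parallel group K6, K7
[5] close the feedback loop around [[K1/(1+K1*K2)]/(1+[K1/(1+K1*K2)]*(K3*K4*K5))], (K6+K7)
The group at step 3 is a feedback group.

Answer: feedback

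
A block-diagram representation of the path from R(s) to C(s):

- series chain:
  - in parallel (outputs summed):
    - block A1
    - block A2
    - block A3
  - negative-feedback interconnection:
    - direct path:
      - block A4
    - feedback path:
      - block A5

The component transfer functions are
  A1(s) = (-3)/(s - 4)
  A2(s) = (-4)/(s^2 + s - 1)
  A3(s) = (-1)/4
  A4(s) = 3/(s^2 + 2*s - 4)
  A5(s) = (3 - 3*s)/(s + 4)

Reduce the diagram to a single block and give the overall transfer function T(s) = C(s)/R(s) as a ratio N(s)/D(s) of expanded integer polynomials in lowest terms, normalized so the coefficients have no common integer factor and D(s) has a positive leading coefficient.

[1] add A1, A2, A3 (parallel) -> (-s^3 - 9*s^2 - 23*s + 72)/(4*s^3 - 12*s^2 - 20*s + 16)
[2] apply the feedback formula to A4, A5 -> (3*s + 12)/(s^3 + 6*s^2 - 5*s - 7)
[3] cascade (A1+A2+A3), [A4/(1+A4*A5)]; the result is T(s) itself (integer coefficients, no common factor, positive leading denominator coefficient)

Final answer: (-3*s^4 - 39*s^3 - 177*s^2 - 60*s + 864)/(4*s^6 + 12*s^5 - 112*s^4 - 72*s^3 + 280*s^2 + 60*s - 112)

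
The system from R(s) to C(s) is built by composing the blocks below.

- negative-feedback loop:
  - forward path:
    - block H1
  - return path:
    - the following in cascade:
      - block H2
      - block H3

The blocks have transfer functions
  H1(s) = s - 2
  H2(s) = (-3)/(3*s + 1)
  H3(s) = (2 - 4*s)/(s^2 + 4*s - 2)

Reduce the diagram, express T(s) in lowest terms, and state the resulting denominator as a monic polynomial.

[1] reduce the series chain H2, H3, giving (12*s - 6)/(3*s^3 + 13*s^2 - 2*s - 2)
[2] apply the feedback formula to H1, (H2*H3), giving (3*s^4 + 7*s^3 - 28*s^2 + 2*s + 4)/(3*s^3 + 25*s^2 - 32*s + 10)
T(s) is the step-2 result (common factors already cancelled). Leading coefficient of the denominator: 3. Divide through by 3 for the monic polynomial.

Therefore the answer is s^3 + 25*s^2/3 - 32*s/3 + 10/3.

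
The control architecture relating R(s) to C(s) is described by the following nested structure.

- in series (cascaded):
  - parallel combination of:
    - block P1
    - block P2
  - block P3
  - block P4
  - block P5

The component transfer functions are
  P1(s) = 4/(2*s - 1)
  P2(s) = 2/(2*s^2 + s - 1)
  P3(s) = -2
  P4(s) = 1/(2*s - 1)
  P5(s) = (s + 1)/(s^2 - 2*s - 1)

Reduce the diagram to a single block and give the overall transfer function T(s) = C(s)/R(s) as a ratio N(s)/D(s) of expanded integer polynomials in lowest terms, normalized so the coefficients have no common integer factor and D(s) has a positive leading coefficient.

Step 1. add P1, P2 (parallel); result (4*s + 6)/(2*s^2 + s - 1)
Step 2. combine (P1+P2), P3, P4, P5 in series, which is the overall transfer function T(s) = C(s)/R(s) in lowest terms

Hence the answer: (-8*s - 12)/(4*s^4 - 12*s^3 + 5*s^2 + 2*s - 1)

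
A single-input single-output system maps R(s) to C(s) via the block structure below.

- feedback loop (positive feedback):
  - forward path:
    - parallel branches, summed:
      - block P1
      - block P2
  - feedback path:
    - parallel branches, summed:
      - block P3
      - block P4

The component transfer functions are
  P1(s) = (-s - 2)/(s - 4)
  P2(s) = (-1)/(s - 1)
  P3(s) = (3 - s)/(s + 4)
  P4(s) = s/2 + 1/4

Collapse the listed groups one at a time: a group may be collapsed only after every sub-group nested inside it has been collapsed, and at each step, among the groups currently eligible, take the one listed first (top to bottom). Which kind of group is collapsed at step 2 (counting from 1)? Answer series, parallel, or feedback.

Reducing step by step:

Step 1. add P1, P2 (parallel)
Step 2. parallel reduction of P3, P4
Step 3. feedback reduction of (P1+P2), (P3+P4)
At step 2 the group reduced is parallel.

Answer: parallel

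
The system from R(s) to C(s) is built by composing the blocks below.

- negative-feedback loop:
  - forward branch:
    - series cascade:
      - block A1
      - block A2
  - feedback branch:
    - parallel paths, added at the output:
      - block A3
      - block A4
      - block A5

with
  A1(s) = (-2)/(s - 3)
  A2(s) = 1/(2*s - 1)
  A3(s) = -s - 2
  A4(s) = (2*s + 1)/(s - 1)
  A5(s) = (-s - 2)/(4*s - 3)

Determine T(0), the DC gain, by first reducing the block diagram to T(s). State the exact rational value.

Reducing step by step:

Step 1 - reduce the series chain A1, A2 = (-2)/(2*s^2 - 7*s + 3)
Step 2 - add A3, A4, A5 (parallel) = (-4*s^3 + 6*s^2 + 8*s - 7)/(4*s^2 - 7*s + 3)
Step 3 - collapse the loop ((A1*A2) forward, (A3+A4+A5) return) = (-8*s^2 + 14*s - 6)/(8*s^4 - 34*s^3 + 55*s^2 - 58*s + 23)
Step 3 gives the overall T(s). Then T(0) = -6/23.

Answer: -6/23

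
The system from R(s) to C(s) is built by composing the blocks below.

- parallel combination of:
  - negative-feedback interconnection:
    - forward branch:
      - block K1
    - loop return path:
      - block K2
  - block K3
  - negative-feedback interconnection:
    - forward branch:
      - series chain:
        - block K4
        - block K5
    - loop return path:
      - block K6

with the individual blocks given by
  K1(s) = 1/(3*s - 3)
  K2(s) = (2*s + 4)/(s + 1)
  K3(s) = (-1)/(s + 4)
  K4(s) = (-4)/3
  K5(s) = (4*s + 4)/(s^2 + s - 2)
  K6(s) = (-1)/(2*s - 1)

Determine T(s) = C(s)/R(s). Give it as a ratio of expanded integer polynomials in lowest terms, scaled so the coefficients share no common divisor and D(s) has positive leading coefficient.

Step 1 - feedback reduction of K1, K2 = (s + 1)/(3*s^2 + 2*s + 1)
Step 2 - cascade K4, K5 = (-16*s - 16)/(3*s^2 + 3*s - 6)
Step 3 - reduce the feedback loop with forward (K4*K5) and return K6 = (-32*s^2 - 16*s + 16)/(6*s^3 + 3*s^2 + s + 22)
Step 4 - parallel reduction of [K1/(1+K1*K2)], K3, [(K4*K5)/(1+(K4*K5)*K6)]; the result is T(s) itself (integer coefficients, no common factor, positive leading denominator coefficient)

Answer: (-108*s^5 - 484*s^4 - 439*s^3 - 80*s^2 + 149*s + 130)/(18*s^6 + 93*s^5 + 99*s^4 + 131*s^3 + 329*s^2 + 202*s + 88)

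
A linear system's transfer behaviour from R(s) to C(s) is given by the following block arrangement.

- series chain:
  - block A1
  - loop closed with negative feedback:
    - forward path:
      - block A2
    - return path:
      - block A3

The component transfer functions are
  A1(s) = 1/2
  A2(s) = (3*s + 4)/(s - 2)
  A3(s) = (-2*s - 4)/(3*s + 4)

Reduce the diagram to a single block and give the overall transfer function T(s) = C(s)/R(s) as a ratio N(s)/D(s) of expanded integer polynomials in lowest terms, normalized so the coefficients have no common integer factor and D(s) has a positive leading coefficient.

Step 1: reduce the feedback loop with forward A2 and return A3 gives (-3*s - 4)/(s + 6)
Step 2: series reduction of A1, [A2/(1+A2*A3)] - this is the overall T(s), already in the required normalized form

Therefore the answer is (-3*s - 4)/(2*s + 12).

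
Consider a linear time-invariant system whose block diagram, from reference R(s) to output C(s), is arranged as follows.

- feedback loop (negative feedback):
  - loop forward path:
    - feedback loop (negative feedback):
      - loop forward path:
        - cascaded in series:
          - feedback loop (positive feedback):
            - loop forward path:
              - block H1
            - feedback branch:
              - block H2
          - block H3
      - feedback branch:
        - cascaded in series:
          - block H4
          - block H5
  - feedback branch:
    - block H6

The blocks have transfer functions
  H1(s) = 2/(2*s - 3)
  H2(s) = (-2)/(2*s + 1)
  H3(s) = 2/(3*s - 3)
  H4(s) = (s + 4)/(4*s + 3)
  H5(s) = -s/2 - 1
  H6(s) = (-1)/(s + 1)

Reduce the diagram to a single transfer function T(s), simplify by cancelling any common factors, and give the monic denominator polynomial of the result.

1. reduce the feedback loop with forward H1 and return H2: (4*s + 2)/(4*s^2 - 4*s + 1)
2. combine [H1/(1-H1*H2)], H3 in series: (8*s + 4)/(12*s^3 - 24*s^2 + 15*s - 3)
3. multiply H4, H5 (series): (-s^2 - 6*s - 8)/(8*s + 6)
4. reduce the feedback loop with forward ([H1/(1-H1*H2)]*H3) and return (H4*H5): (32*s^2 + 40*s + 12)/(48*s^4 - 64*s^3 - 38*s^2 - 11*s - 25)
5. collapse the loop ([([H1/(1-H1*H2)]*H3)/(1+([H1/(1-H1*H2)]*H3)*(H4*H5))] forward, H6 return): (32*s^3 + 72*s^2 + 52*s + 12)/(48*s^5 - 16*s^4 - 102*s^3 - 81*s^2 - 76*s - 37)
The result of step 5 is T(s) in lowest terms. Its denominator has leading coefficient 48; dividing the denominator through by 48 makes it monic.

Answer: s^5 - s^4/3 - 17*s^3/8 - 27*s^2/16 - 19*s/12 - 37/48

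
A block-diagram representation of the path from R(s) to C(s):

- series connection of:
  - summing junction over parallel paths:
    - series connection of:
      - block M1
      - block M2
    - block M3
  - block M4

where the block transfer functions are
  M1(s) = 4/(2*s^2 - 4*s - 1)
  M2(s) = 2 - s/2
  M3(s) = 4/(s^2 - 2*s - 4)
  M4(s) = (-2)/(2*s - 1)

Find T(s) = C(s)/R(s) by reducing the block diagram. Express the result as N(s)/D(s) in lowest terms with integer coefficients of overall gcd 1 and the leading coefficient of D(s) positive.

The answer is (4*s^3 - 40*s^2 + 48*s + 72)/(4*s^5 - 18*s^4 + 6*s^3 + 37*s^2 - 10*s - 4).

Reasoning:
Step 1: multiply M1, M2 (series): (8 - 2*s)/(2*s^2 - 4*s - 1)
Step 2: sum the parallel branches (M1*M2), M3: (-2*s^3 + 20*s^2 - 24*s - 36)/(2*s^4 - 8*s^3 - s^2 + 18*s + 4)
Step 3: multiply ((M1*M2)+M3), M4 (series), giving the overall T(s)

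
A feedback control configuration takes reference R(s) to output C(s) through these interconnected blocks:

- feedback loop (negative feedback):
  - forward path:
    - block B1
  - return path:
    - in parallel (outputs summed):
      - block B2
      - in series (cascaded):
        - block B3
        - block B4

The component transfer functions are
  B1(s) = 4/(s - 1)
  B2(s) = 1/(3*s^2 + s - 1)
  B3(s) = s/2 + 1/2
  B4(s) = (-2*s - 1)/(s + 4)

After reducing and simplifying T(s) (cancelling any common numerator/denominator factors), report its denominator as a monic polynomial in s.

Step 1: series reduction of B3, B4: (-2*s^2 - 3*s - 1)/(2*s + 8)
Step 2: combine B2, (B3*B4) in parallel: (-6*s^4 - 11*s^3 - 4*s^2 + 4*s + 9)/(6*s^3 + 26*s^2 + 6*s - 8)
Step 3: close the feedback loop around B1, (B2+(B3*B4)): (-12*s^3 - 52*s^2 - 12*s + 16)/(9*s^4 + 12*s^3 + 18*s^2 - s - 22)
The result of step 3 is T(s) in lowest terms. Its denominator has leading coefficient 9; dividing the denominator through by 9 makes it monic.

Final answer: s^4 + 4*s^3/3 + 2*s^2 - s/9 - 22/9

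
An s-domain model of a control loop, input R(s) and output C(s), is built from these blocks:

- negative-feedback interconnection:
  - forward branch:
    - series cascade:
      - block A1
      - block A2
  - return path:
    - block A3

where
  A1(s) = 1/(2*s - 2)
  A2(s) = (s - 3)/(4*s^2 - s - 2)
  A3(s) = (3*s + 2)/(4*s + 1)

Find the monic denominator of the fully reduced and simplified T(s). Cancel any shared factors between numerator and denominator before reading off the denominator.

(1) reduce the series chain A1, A2 = (s - 3)/(8*s^3 - 10*s^2 - 2*s + 4)
(2) collapse the loop ((A1*A2) forward, A3 return) = (4*s^2 - 11*s - 3)/(32*s^4 - 32*s^3 - 15*s^2 + 7*s - 2)
The result of step 2 is T(s) in lowest terms. Its denominator has leading coefficient 32; dividing the denominator through by 32 makes it monic.

Hence the answer: s^4 - s^3 - 15*s^2/32 + 7*s/32 - 1/16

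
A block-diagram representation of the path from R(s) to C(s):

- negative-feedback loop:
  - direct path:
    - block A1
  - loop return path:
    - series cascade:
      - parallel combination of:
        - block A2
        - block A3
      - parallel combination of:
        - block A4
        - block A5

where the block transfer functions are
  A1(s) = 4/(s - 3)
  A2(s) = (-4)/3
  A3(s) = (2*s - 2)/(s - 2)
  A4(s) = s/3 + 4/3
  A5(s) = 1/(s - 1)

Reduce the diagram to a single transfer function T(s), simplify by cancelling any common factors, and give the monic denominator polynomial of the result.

First reduce the diagram to T(s).

1. combine A2, A3 in parallel gives (2*s + 2)/(3*s - 6)
2. sum the parallel branches A4, A5 gives (s^2 + 3*s - 1)/(3*s - 3)
3. series reduction of (A2+A3), (A4+A5) gives (2*s^3 + 8*s^2 + 4*s - 2)/(9*s^2 - 27*s + 18)
4. collapse the loop (A1 forward, ((A2+A3)*(A4+A5)) return) gives (36*s^2 - 108*s + 72)/(17*s^3 - 22*s^2 + 115*s - 62)
That last expression is T(s), already simplified. Scaling its denominator by 1/17 (the reciprocal of the leading coefficient) yields the monic denominator.

Answer: s^3 - 22*s^2/17 + 115*s/17 - 62/17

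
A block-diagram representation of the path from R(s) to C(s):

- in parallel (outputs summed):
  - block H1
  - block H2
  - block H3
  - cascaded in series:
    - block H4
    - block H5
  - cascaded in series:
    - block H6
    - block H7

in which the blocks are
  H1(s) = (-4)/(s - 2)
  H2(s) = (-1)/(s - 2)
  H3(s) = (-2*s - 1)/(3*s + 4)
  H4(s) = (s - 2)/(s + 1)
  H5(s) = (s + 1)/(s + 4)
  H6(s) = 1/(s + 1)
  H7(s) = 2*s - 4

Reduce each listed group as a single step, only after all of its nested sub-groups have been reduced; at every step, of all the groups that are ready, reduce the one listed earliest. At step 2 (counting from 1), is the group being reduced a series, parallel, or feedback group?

Reducing step by step:

Step 1 - cascade H4, H5
Step 2 - series reduction of H6, H7
Step 3 - combine H1, H2, H3, (H4*H5), (H6*H7) in parallel
At step 2 the group reduced is series.

Answer: series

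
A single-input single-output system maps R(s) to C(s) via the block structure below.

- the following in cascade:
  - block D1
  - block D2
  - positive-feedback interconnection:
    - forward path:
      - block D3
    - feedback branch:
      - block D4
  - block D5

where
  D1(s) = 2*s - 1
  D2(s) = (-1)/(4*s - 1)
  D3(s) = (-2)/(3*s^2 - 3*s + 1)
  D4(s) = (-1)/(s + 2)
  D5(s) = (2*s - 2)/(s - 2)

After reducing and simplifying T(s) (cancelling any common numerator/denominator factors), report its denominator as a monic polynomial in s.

[1] close the feedback loop around D3, D4 = (-2*s - 4)/(3*s^3 + 3*s^2 - 5*s)
[2] series reduction of D1, D2, [D3/(1-D3*D4)], D5 = (8*s^3 + 4*s^2 - 20*s + 8)/(12*s^5 - 15*s^4 - 41*s^3 + 51*s^2 - 10*s)
That last expression is T(s), already simplified. Scaling its denominator by 1/12 (the reciprocal of the leading coefficient) yields the monic denominator.

Answer: s^5 - 5*s^4/4 - 41*s^3/12 + 17*s^2/4 - 5*s/6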